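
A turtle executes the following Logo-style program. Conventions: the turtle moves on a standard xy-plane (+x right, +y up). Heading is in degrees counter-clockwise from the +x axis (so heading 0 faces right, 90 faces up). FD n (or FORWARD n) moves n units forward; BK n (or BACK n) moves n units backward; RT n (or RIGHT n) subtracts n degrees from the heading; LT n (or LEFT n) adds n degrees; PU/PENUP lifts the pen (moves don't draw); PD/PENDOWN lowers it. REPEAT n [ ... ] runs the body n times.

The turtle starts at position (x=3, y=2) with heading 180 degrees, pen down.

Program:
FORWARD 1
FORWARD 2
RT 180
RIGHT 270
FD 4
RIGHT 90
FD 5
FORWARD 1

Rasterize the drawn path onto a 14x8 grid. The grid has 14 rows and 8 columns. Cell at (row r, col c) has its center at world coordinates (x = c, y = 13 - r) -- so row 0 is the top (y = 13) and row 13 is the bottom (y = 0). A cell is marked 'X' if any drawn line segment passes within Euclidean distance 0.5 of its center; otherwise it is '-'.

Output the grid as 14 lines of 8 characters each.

Segment 0: (3,2) -> (2,2)
Segment 1: (2,2) -> (0,2)
Segment 2: (0,2) -> (-0,6)
Segment 3: (-0,6) -> (5,6)
Segment 4: (5,6) -> (6,6)

Answer: --------
--------
--------
--------
--------
--------
--------
XXXXXXX-
X-------
X-------
X-------
XXXX----
--------
--------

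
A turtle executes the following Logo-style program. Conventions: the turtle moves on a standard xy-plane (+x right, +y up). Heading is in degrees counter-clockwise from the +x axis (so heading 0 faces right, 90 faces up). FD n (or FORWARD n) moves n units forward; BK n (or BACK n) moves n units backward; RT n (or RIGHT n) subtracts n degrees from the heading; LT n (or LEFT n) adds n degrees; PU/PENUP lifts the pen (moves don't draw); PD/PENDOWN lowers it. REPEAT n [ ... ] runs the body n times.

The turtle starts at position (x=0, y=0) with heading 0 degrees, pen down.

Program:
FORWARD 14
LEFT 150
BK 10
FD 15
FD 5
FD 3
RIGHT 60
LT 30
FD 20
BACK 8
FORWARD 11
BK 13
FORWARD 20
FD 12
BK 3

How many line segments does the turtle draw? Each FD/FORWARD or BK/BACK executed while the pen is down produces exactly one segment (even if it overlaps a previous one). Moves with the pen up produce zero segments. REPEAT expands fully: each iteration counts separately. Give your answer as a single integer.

Executing turtle program step by step:
Start: pos=(0,0), heading=0, pen down
FD 14: (0,0) -> (14,0) [heading=0, draw]
LT 150: heading 0 -> 150
BK 10: (14,0) -> (22.66,-5) [heading=150, draw]
FD 15: (22.66,-5) -> (9.67,2.5) [heading=150, draw]
FD 5: (9.67,2.5) -> (5.34,5) [heading=150, draw]
FD 3: (5.34,5) -> (2.742,6.5) [heading=150, draw]
RT 60: heading 150 -> 90
LT 30: heading 90 -> 120
FD 20: (2.742,6.5) -> (-7.258,23.821) [heading=120, draw]
BK 8: (-7.258,23.821) -> (-3.258,16.892) [heading=120, draw]
FD 11: (-3.258,16.892) -> (-8.758,26.419) [heading=120, draw]
BK 13: (-8.758,26.419) -> (-2.258,15.16) [heading=120, draw]
FD 20: (-2.258,15.16) -> (-12.258,32.481) [heading=120, draw]
FD 12: (-12.258,32.481) -> (-18.258,42.873) [heading=120, draw]
BK 3: (-18.258,42.873) -> (-16.758,40.275) [heading=120, draw]
Final: pos=(-16.758,40.275), heading=120, 12 segment(s) drawn
Segments drawn: 12

Answer: 12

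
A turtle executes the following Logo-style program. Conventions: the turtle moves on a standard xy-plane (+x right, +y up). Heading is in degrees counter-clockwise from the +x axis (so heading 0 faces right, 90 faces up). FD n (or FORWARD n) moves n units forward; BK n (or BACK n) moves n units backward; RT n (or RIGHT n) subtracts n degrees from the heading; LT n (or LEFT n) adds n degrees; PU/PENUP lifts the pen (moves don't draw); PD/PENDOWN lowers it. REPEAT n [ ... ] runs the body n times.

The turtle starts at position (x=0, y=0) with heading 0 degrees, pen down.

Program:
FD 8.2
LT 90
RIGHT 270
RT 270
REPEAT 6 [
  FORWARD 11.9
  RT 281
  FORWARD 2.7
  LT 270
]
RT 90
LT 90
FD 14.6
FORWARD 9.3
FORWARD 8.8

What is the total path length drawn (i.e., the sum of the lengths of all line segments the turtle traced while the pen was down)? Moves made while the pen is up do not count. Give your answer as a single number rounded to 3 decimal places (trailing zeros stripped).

Executing turtle program step by step:
Start: pos=(0,0), heading=0, pen down
FD 8.2: (0,0) -> (8.2,0) [heading=0, draw]
LT 90: heading 0 -> 90
RT 270: heading 90 -> 180
RT 270: heading 180 -> 270
REPEAT 6 [
  -- iteration 1/6 --
  FD 11.9: (8.2,0) -> (8.2,-11.9) [heading=270, draw]
  RT 281: heading 270 -> 349
  FD 2.7: (8.2,-11.9) -> (10.85,-12.415) [heading=349, draw]
  LT 270: heading 349 -> 259
  -- iteration 2/6 --
  FD 11.9: (10.85,-12.415) -> (8.58,-24.097) [heading=259, draw]
  RT 281: heading 259 -> 338
  FD 2.7: (8.58,-24.097) -> (11.083,-25.108) [heading=338, draw]
  LT 270: heading 338 -> 248
  -- iteration 3/6 --
  FD 11.9: (11.083,-25.108) -> (6.625,-36.141) [heading=248, draw]
  RT 281: heading 248 -> 327
  FD 2.7: (6.625,-36.141) -> (8.89,-37.612) [heading=327, draw]
  LT 270: heading 327 -> 237
  -- iteration 4/6 --
  FD 11.9: (8.89,-37.612) -> (2.409,-47.592) [heading=237, draw]
  RT 281: heading 237 -> 316
  FD 2.7: (2.409,-47.592) -> (4.351,-49.468) [heading=316, draw]
  LT 270: heading 316 -> 226
  -- iteration 5/6 --
  FD 11.9: (4.351,-49.468) -> (-3.916,-58.028) [heading=226, draw]
  RT 281: heading 226 -> 305
  FD 2.7: (-3.916,-58.028) -> (-2.367,-60.24) [heading=305, draw]
  LT 270: heading 305 -> 215
  -- iteration 6/6 --
  FD 11.9: (-2.367,-60.24) -> (-12.115,-67.065) [heading=215, draw]
  RT 281: heading 215 -> 294
  FD 2.7: (-12.115,-67.065) -> (-11.017,-69.532) [heading=294, draw]
  LT 270: heading 294 -> 204
]
RT 90: heading 204 -> 114
LT 90: heading 114 -> 204
FD 14.6: (-11.017,-69.532) -> (-24.354,-75.47) [heading=204, draw]
FD 9.3: (-24.354,-75.47) -> (-32.85,-79.253) [heading=204, draw]
FD 8.8: (-32.85,-79.253) -> (-40.89,-82.832) [heading=204, draw]
Final: pos=(-40.89,-82.832), heading=204, 16 segment(s) drawn

Segment lengths:
  seg 1: (0,0) -> (8.2,0), length = 8.2
  seg 2: (8.2,0) -> (8.2,-11.9), length = 11.9
  seg 3: (8.2,-11.9) -> (10.85,-12.415), length = 2.7
  seg 4: (10.85,-12.415) -> (8.58,-24.097), length = 11.9
  seg 5: (8.58,-24.097) -> (11.083,-25.108), length = 2.7
  seg 6: (11.083,-25.108) -> (6.625,-36.141), length = 11.9
  seg 7: (6.625,-36.141) -> (8.89,-37.612), length = 2.7
  seg 8: (8.89,-37.612) -> (2.409,-47.592), length = 11.9
  seg 9: (2.409,-47.592) -> (4.351,-49.468), length = 2.7
  seg 10: (4.351,-49.468) -> (-3.916,-58.028), length = 11.9
  seg 11: (-3.916,-58.028) -> (-2.367,-60.24), length = 2.7
  seg 12: (-2.367,-60.24) -> (-12.115,-67.065), length = 11.9
  seg 13: (-12.115,-67.065) -> (-11.017,-69.532), length = 2.7
  seg 14: (-11.017,-69.532) -> (-24.354,-75.47), length = 14.6
  seg 15: (-24.354,-75.47) -> (-32.85,-79.253), length = 9.3
  seg 16: (-32.85,-79.253) -> (-40.89,-82.832), length = 8.8
Total = 128.5

Answer: 128.5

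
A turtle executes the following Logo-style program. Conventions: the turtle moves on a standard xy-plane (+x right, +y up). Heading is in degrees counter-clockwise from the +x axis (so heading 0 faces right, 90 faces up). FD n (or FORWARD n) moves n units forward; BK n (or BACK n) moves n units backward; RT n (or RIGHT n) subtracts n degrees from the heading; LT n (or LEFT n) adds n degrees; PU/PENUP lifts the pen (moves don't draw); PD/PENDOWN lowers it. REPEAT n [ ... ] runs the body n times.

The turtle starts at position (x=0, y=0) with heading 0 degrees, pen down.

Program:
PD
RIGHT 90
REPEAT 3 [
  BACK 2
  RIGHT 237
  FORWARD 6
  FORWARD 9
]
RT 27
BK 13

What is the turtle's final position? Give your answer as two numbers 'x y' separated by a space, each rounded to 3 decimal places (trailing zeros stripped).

Executing turtle program step by step:
Start: pos=(0,0), heading=0, pen down
PD: pen down
RT 90: heading 0 -> 270
REPEAT 3 [
  -- iteration 1/3 --
  BK 2: (0,0) -> (0,2) [heading=270, draw]
  RT 237: heading 270 -> 33
  FD 6: (0,2) -> (5.032,5.268) [heading=33, draw]
  FD 9: (5.032,5.268) -> (12.58,10.17) [heading=33, draw]
  -- iteration 2/3 --
  BK 2: (12.58,10.17) -> (10.903,9.08) [heading=33, draw]
  RT 237: heading 33 -> 156
  FD 6: (10.903,9.08) -> (5.421,11.521) [heading=156, draw]
  FD 9: (5.421,11.521) -> (-2.8,15.181) [heading=156, draw]
  -- iteration 3/3 --
  BK 2: (-2.8,15.181) -> (-0.973,14.368) [heading=156, draw]
  RT 237: heading 156 -> 279
  FD 6: (-0.973,14.368) -> (-0.035,8.442) [heading=279, draw]
  FD 9: (-0.035,8.442) -> (1.373,-0.447) [heading=279, draw]
]
RT 27: heading 279 -> 252
BK 13: (1.373,-0.447) -> (5.39,11.916) [heading=252, draw]
Final: pos=(5.39,11.916), heading=252, 10 segment(s) drawn

Answer: 5.39 11.916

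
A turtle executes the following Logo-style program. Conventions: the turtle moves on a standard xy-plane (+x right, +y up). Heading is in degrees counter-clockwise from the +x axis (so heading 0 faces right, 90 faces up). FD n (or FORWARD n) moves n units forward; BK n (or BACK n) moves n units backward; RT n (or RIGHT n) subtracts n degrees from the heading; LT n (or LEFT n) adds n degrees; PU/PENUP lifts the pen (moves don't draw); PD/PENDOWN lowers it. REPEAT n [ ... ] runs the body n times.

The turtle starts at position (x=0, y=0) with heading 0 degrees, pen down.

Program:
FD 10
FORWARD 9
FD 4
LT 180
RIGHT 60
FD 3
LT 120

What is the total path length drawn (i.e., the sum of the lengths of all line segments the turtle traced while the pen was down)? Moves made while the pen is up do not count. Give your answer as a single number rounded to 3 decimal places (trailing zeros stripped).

Answer: 26

Derivation:
Executing turtle program step by step:
Start: pos=(0,0), heading=0, pen down
FD 10: (0,0) -> (10,0) [heading=0, draw]
FD 9: (10,0) -> (19,0) [heading=0, draw]
FD 4: (19,0) -> (23,0) [heading=0, draw]
LT 180: heading 0 -> 180
RT 60: heading 180 -> 120
FD 3: (23,0) -> (21.5,2.598) [heading=120, draw]
LT 120: heading 120 -> 240
Final: pos=(21.5,2.598), heading=240, 4 segment(s) drawn

Segment lengths:
  seg 1: (0,0) -> (10,0), length = 10
  seg 2: (10,0) -> (19,0), length = 9
  seg 3: (19,0) -> (23,0), length = 4
  seg 4: (23,0) -> (21.5,2.598), length = 3
Total = 26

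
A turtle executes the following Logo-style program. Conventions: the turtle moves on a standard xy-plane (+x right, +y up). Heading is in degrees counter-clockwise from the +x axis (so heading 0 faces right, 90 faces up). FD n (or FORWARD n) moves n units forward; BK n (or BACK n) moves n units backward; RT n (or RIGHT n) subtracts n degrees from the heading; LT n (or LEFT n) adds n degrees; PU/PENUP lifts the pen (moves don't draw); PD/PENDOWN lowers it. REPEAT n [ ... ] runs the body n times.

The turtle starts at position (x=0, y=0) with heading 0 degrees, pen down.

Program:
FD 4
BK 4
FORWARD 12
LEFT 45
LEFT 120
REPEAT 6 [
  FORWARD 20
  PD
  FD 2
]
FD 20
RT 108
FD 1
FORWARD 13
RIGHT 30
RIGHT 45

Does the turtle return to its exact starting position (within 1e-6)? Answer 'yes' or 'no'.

Executing turtle program step by step:
Start: pos=(0,0), heading=0, pen down
FD 4: (0,0) -> (4,0) [heading=0, draw]
BK 4: (4,0) -> (0,0) [heading=0, draw]
FD 12: (0,0) -> (12,0) [heading=0, draw]
LT 45: heading 0 -> 45
LT 120: heading 45 -> 165
REPEAT 6 [
  -- iteration 1/6 --
  FD 20: (12,0) -> (-7.319,5.176) [heading=165, draw]
  PD: pen down
  FD 2: (-7.319,5.176) -> (-9.25,5.694) [heading=165, draw]
  -- iteration 2/6 --
  FD 20: (-9.25,5.694) -> (-28.569,10.87) [heading=165, draw]
  PD: pen down
  FD 2: (-28.569,10.87) -> (-30.501,11.388) [heading=165, draw]
  -- iteration 3/6 --
  FD 20: (-30.501,11.388) -> (-49.819,16.564) [heading=165, draw]
  PD: pen down
  FD 2: (-49.819,16.564) -> (-51.751,17.082) [heading=165, draw]
  -- iteration 4/6 --
  FD 20: (-51.751,17.082) -> (-71.07,22.258) [heading=165, draw]
  PD: pen down
  FD 2: (-71.07,22.258) -> (-73.001,22.776) [heading=165, draw]
  -- iteration 5/6 --
  FD 20: (-73.001,22.776) -> (-92.32,27.952) [heading=165, draw]
  PD: pen down
  FD 2: (-92.32,27.952) -> (-94.252,28.47) [heading=165, draw]
  -- iteration 6/6 --
  FD 20: (-94.252,28.47) -> (-113.57,33.646) [heading=165, draw]
  PD: pen down
  FD 2: (-113.57,33.646) -> (-115.502,34.164) [heading=165, draw]
]
FD 20: (-115.502,34.164) -> (-134.821,39.34) [heading=165, draw]
RT 108: heading 165 -> 57
FD 1: (-134.821,39.34) -> (-134.276,40.179) [heading=57, draw]
FD 13: (-134.276,40.179) -> (-127.196,51.082) [heading=57, draw]
RT 30: heading 57 -> 27
RT 45: heading 27 -> 342
Final: pos=(-127.196,51.082), heading=342, 18 segment(s) drawn

Start position: (0, 0)
Final position: (-127.196, 51.082)
Distance = 137.07; >= 1e-6 -> NOT closed

Answer: no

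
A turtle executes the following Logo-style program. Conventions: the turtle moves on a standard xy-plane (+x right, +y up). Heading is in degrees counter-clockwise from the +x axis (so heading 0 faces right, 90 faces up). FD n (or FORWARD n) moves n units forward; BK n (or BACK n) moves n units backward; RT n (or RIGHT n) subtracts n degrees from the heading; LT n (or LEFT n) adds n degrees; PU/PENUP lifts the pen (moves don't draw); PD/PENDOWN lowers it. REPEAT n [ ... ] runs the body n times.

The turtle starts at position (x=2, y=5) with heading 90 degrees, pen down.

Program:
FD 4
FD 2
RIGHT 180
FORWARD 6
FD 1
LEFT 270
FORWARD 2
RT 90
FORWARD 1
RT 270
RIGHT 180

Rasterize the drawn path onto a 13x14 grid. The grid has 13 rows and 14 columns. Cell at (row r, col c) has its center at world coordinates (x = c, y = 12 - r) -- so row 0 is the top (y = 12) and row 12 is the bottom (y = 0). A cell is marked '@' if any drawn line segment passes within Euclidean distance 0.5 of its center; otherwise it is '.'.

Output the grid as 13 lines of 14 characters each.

Segment 0: (2,5) -> (2,9)
Segment 1: (2,9) -> (2,11)
Segment 2: (2,11) -> (2,5)
Segment 3: (2,5) -> (2,4)
Segment 4: (2,4) -> (0,4)
Segment 5: (0,4) -> (0,5)

Answer: ..............
..@...........
..@...........
..@...........
..@...........
..@...........
..@...........
@.@...........
@@@...........
..............
..............
..............
..............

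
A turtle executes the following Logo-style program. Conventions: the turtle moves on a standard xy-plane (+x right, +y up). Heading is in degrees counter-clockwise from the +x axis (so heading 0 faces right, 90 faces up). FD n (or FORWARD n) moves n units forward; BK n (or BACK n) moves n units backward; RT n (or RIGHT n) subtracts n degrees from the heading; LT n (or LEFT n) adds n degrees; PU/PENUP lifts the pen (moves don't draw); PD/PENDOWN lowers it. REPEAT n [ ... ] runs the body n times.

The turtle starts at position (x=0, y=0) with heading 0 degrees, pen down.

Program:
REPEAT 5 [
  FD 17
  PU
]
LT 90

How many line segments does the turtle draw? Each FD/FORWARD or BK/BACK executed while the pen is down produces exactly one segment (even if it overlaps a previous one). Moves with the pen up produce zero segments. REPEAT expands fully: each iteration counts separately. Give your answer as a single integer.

Executing turtle program step by step:
Start: pos=(0,0), heading=0, pen down
REPEAT 5 [
  -- iteration 1/5 --
  FD 17: (0,0) -> (17,0) [heading=0, draw]
  PU: pen up
  -- iteration 2/5 --
  FD 17: (17,0) -> (34,0) [heading=0, move]
  PU: pen up
  -- iteration 3/5 --
  FD 17: (34,0) -> (51,0) [heading=0, move]
  PU: pen up
  -- iteration 4/5 --
  FD 17: (51,0) -> (68,0) [heading=0, move]
  PU: pen up
  -- iteration 5/5 --
  FD 17: (68,0) -> (85,0) [heading=0, move]
  PU: pen up
]
LT 90: heading 0 -> 90
Final: pos=(85,0), heading=90, 1 segment(s) drawn
Segments drawn: 1

Answer: 1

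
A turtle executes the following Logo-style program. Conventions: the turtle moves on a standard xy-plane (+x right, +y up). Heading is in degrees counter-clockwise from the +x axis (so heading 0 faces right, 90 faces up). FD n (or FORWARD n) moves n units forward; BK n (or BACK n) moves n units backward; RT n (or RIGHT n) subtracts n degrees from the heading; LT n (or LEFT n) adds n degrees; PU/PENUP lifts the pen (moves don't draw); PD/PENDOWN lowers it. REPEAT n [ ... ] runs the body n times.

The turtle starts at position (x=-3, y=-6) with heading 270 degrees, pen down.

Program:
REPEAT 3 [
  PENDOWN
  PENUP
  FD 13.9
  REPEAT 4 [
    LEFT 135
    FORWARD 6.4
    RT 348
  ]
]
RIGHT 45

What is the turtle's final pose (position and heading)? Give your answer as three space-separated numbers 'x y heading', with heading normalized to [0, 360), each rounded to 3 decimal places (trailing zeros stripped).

Executing turtle program step by step:
Start: pos=(-3,-6), heading=270, pen down
REPEAT 3 [
  -- iteration 1/3 --
  PD: pen down
  PU: pen up
  FD 13.9: (-3,-6) -> (-3,-19.9) [heading=270, move]
  REPEAT 4 [
    -- iteration 1/4 --
    LT 135: heading 270 -> 45
    FD 6.4: (-3,-19.9) -> (1.525,-15.375) [heading=45, move]
    RT 348: heading 45 -> 57
    -- iteration 2/4 --
    LT 135: heading 57 -> 192
    FD 6.4: (1.525,-15.375) -> (-4.735,-16.705) [heading=192, move]
    RT 348: heading 192 -> 204
    -- iteration 3/4 --
    LT 135: heading 204 -> 339
    FD 6.4: (-4.735,-16.705) -> (1.24,-18.999) [heading=339, move]
    RT 348: heading 339 -> 351
    -- iteration 4/4 --
    LT 135: heading 351 -> 126
    FD 6.4: (1.24,-18.999) -> (-2.522,-13.821) [heading=126, move]
    RT 348: heading 126 -> 138
  ]
  -- iteration 2/3 --
  PD: pen down
  PU: pen up
  FD 13.9: (-2.522,-13.821) -> (-12.851,-4.52) [heading=138, move]
  REPEAT 4 [
    -- iteration 1/4 --
    LT 135: heading 138 -> 273
    FD 6.4: (-12.851,-4.52) -> (-12.516,-10.911) [heading=273, move]
    RT 348: heading 273 -> 285
    -- iteration 2/4 --
    LT 135: heading 285 -> 60
    FD 6.4: (-12.516,-10.911) -> (-9.316,-5.369) [heading=60, move]
    RT 348: heading 60 -> 72
    -- iteration 3/4 --
    LT 135: heading 72 -> 207
    FD 6.4: (-9.316,-5.369) -> (-15.019,-8.274) [heading=207, move]
    RT 348: heading 207 -> 219
    -- iteration 4/4 --
    LT 135: heading 219 -> 354
    FD 6.4: (-15.019,-8.274) -> (-8.654,-8.943) [heading=354, move]
    RT 348: heading 354 -> 6
  ]
  -- iteration 3/3 --
  PD: pen down
  PU: pen up
  FD 13.9: (-8.654,-8.943) -> (5.17,-7.49) [heading=6, move]
  REPEAT 4 [
    -- iteration 1/4 --
    LT 135: heading 6 -> 141
    FD 6.4: (5.17,-7.49) -> (0.196,-3.463) [heading=141, move]
    RT 348: heading 141 -> 153
    -- iteration 2/4 --
    LT 135: heading 153 -> 288
    FD 6.4: (0.196,-3.463) -> (2.174,-9.549) [heading=288, move]
    RT 348: heading 288 -> 300
    -- iteration 3/4 --
    LT 135: heading 300 -> 75
    FD 6.4: (2.174,-9.549) -> (3.83,-3.368) [heading=75, move]
    RT 348: heading 75 -> 87
    -- iteration 4/4 --
    LT 135: heading 87 -> 222
    FD 6.4: (3.83,-3.368) -> (-0.926,-7.65) [heading=222, move]
    RT 348: heading 222 -> 234
  ]
]
RT 45: heading 234 -> 189
Final: pos=(-0.926,-7.65), heading=189, 0 segment(s) drawn

Answer: -0.926 -7.65 189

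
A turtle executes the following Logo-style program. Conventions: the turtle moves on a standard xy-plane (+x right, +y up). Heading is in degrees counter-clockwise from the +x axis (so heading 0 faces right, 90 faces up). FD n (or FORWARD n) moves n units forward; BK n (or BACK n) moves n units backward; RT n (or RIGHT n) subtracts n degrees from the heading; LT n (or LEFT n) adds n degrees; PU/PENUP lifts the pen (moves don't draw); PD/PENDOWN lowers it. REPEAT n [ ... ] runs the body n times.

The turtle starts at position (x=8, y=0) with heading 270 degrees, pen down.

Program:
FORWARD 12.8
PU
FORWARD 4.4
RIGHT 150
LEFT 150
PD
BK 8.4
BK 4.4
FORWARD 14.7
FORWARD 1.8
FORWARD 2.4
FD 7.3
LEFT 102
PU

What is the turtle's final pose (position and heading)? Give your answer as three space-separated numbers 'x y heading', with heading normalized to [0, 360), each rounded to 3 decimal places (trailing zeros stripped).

Answer: 8 -30.6 12

Derivation:
Executing turtle program step by step:
Start: pos=(8,0), heading=270, pen down
FD 12.8: (8,0) -> (8,-12.8) [heading=270, draw]
PU: pen up
FD 4.4: (8,-12.8) -> (8,-17.2) [heading=270, move]
RT 150: heading 270 -> 120
LT 150: heading 120 -> 270
PD: pen down
BK 8.4: (8,-17.2) -> (8,-8.8) [heading=270, draw]
BK 4.4: (8,-8.8) -> (8,-4.4) [heading=270, draw]
FD 14.7: (8,-4.4) -> (8,-19.1) [heading=270, draw]
FD 1.8: (8,-19.1) -> (8,-20.9) [heading=270, draw]
FD 2.4: (8,-20.9) -> (8,-23.3) [heading=270, draw]
FD 7.3: (8,-23.3) -> (8,-30.6) [heading=270, draw]
LT 102: heading 270 -> 12
PU: pen up
Final: pos=(8,-30.6), heading=12, 7 segment(s) drawn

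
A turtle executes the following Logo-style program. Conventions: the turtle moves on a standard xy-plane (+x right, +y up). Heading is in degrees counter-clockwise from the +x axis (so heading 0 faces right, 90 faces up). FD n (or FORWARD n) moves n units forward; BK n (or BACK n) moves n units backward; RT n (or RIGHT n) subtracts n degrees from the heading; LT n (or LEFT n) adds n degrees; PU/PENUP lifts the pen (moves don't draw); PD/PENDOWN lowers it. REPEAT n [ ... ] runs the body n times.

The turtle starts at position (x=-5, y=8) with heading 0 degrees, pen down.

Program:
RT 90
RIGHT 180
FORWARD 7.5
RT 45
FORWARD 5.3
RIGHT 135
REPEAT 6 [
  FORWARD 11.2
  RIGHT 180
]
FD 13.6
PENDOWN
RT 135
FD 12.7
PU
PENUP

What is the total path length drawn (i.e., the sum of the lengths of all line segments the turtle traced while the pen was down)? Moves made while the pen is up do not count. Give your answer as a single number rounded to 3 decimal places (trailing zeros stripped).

Answer: 106.3

Derivation:
Executing turtle program step by step:
Start: pos=(-5,8), heading=0, pen down
RT 90: heading 0 -> 270
RT 180: heading 270 -> 90
FD 7.5: (-5,8) -> (-5,15.5) [heading=90, draw]
RT 45: heading 90 -> 45
FD 5.3: (-5,15.5) -> (-1.252,19.248) [heading=45, draw]
RT 135: heading 45 -> 270
REPEAT 6 [
  -- iteration 1/6 --
  FD 11.2: (-1.252,19.248) -> (-1.252,8.048) [heading=270, draw]
  RT 180: heading 270 -> 90
  -- iteration 2/6 --
  FD 11.2: (-1.252,8.048) -> (-1.252,19.248) [heading=90, draw]
  RT 180: heading 90 -> 270
  -- iteration 3/6 --
  FD 11.2: (-1.252,19.248) -> (-1.252,8.048) [heading=270, draw]
  RT 180: heading 270 -> 90
  -- iteration 4/6 --
  FD 11.2: (-1.252,8.048) -> (-1.252,19.248) [heading=90, draw]
  RT 180: heading 90 -> 270
  -- iteration 5/6 --
  FD 11.2: (-1.252,19.248) -> (-1.252,8.048) [heading=270, draw]
  RT 180: heading 270 -> 90
  -- iteration 6/6 --
  FD 11.2: (-1.252,8.048) -> (-1.252,19.248) [heading=90, draw]
  RT 180: heading 90 -> 270
]
FD 13.6: (-1.252,19.248) -> (-1.252,5.648) [heading=270, draw]
PD: pen down
RT 135: heading 270 -> 135
FD 12.7: (-1.252,5.648) -> (-10.233,14.628) [heading=135, draw]
PU: pen up
PU: pen up
Final: pos=(-10.233,14.628), heading=135, 10 segment(s) drawn

Segment lengths:
  seg 1: (-5,8) -> (-5,15.5), length = 7.5
  seg 2: (-5,15.5) -> (-1.252,19.248), length = 5.3
  seg 3: (-1.252,19.248) -> (-1.252,8.048), length = 11.2
  seg 4: (-1.252,8.048) -> (-1.252,19.248), length = 11.2
  seg 5: (-1.252,19.248) -> (-1.252,8.048), length = 11.2
  seg 6: (-1.252,8.048) -> (-1.252,19.248), length = 11.2
  seg 7: (-1.252,19.248) -> (-1.252,8.048), length = 11.2
  seg 8: (-1.252,8.048) -> (-1.252,19.248), length = 11.2
  seg 9: (-1.252,19.248) -> (-1.252,5.648), length = 13.6
  seg 10: (-1.252,5.648) -> (-10.233,14.628), length = 12.7
Total = 106.3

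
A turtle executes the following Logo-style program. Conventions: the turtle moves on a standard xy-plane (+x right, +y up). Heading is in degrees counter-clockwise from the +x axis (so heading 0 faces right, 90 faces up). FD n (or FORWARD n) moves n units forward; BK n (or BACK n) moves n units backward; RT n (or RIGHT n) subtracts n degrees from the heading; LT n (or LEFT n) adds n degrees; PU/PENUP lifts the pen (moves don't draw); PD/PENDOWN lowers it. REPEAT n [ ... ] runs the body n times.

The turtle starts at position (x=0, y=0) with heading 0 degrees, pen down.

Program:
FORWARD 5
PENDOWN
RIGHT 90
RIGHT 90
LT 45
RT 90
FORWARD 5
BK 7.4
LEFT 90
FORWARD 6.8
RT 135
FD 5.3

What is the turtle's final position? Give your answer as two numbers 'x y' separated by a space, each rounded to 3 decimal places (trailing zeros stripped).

Answer: 1.889 -1.205

Derivation:
Executing turtle program step by step:
Start: pos=(0,0), heading=0, pen down
FD 5: (0,0) -> (5,0) [heading=0, draw]
PD: pen down
RT 90: heading 0 -> 270
RT 90: heading 270 -> 180
LT 45: heading 180 -> 225
RT 90: heading 225 -> 135
FD 5: (5,0) -> (1.464,3.536) [heading=135, draw]
BK 7.4: (1.464,3.536) -> (6.697,-1.697) [heading=135, draw]
LT 90: heading 135 -> 225
FD 6.8: (6.697,-1.697) -> (1.889,-6.505) [heading=225, draw]
RT 135: heading 225 -> 90
FD 5.3: (1.889,-6.505) -> (1.889,-1.205) [heading=90, draw]
Final: pos=(1.889,-1.205), heading=90, 5 segment(s) drawn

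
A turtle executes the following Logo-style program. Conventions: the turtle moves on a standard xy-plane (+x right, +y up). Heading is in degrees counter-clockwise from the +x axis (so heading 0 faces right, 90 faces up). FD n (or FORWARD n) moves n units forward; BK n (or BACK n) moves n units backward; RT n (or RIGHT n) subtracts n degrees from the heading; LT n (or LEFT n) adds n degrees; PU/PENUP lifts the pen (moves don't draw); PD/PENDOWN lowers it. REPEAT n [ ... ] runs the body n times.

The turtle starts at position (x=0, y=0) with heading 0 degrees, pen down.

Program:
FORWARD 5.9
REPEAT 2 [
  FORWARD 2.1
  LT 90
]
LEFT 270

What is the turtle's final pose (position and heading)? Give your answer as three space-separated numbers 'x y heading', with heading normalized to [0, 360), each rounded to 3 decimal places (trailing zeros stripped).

Executing turtle program step by step:
Start: pos=(0,0), heading=0, pen down
FD 5.9: (0,0) -> (5.9,0) [heading=0, draw]
REPEAT 2 [
  -- iteration 1/2 --
  FD 2.1: (5.9,0) -> (8,0) [heading=0, draw]
  LT 90: heading 0 -> 90
  -- iteration 2/2 --
  FD 2.1: (8,0) -> (8,2.1) [heading=90, draw]
  LT 90: heading 90 -> 180
]
LT 270: heading 180 -> 90
Final: pos=(8,2.1), heading=90, 3 segment(s) drawn

Answer: 8 2.1 90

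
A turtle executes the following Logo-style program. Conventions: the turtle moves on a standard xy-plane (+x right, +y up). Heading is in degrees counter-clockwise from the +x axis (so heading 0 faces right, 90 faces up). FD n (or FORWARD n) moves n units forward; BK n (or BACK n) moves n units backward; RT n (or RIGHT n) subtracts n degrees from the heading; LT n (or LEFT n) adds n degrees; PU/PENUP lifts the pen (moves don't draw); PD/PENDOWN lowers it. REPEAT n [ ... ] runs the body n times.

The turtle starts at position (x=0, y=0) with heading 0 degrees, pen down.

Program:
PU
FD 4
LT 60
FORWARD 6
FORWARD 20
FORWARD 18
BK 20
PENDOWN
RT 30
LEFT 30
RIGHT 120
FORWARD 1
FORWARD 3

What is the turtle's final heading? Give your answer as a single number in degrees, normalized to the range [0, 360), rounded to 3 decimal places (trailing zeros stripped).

Answer: 300

Derivation:
Executing turtle program step by step:
Start: pos=(0,0), heading=0, pen down
PU: pen up
FD 4: (0,0) -> (4,0) [heading=0, move]
LT 60: heading 0 -> 60
FD 6: (4,0) -> (7,5.196) [heading=60, move]
FD 20: (7,5.196) -> (17,22.517) [heading=60, move]
FD 18: (17,22.517) -> (26,38.105) [heading=60, move]
BK 20: (26,38.105) -> (16,20.785) [heading=60, move]
PD: pen down
RT 30: heading 60 -> 30
LT 30: heading 30 -> 60
RT 120: heading 60 -> 300
FD 1: (16,20.785) -> (16.5,19.919) [heading=300, draw]
FD 3: (16.5,19.919) -> (18,17.321) [heading=300, draw]
Final: pos=(18,17.321), heading=300, 2 segment(s) drawn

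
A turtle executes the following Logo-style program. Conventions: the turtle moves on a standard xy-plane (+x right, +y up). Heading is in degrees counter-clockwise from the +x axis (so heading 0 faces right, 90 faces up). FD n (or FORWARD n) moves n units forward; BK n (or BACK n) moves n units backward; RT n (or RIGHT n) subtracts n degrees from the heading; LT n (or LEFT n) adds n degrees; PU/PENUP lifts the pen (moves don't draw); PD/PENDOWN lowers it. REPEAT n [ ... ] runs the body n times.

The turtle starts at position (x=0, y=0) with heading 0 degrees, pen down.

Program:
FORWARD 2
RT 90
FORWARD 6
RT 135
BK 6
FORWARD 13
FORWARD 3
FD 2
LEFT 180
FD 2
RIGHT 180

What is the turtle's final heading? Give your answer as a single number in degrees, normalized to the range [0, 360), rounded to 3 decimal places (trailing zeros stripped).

Answer: 135

Derivation:
Executing turtle program step by step:
Start: pos=(0,0), heading=0, pen down
FD 2: (0,0) -> (2,0) [heading=0, draw]
RT 90: heading 0 -> 270
FD 6: (2,0) -> (2,-6) [heading=270, draw]
RT 135: heading 270 -> 135
BK 6: (2,-6) -> (6.243,-10.243) [heading=135, draw]
FD 13: (6.243,-10.243) -> (-2.95,-1.05) [heading=135, draw]
FD 3: (-2.95,-1.05) -> (-5.071,1.071) [heading=135, draw]
FD 2: (-5.071,1.071) -> (-6.485,2.485) [heading=135, draw]
LT 180: heading 135 -> 315
FD 2: (-6.485,2.485) -> (-5.071,1.071) [heading=315, draw]
RT 180: heading 315 -> 135
Final: pos=(-5.071,1.071), heading=135, 7 segment(s) drawn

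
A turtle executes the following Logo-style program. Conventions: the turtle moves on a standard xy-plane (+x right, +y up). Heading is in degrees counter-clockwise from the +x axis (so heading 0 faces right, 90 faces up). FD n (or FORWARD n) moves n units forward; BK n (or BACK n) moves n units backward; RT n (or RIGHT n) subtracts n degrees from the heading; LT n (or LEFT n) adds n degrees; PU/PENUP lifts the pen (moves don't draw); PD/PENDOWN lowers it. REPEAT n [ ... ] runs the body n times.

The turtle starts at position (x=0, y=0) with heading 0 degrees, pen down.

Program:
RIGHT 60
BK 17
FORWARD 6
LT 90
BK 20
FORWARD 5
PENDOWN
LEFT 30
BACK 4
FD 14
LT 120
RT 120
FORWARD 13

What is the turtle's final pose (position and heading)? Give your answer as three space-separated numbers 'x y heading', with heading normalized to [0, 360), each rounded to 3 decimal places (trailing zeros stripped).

Executing turtle program step by step:
Start: pos=(0,0), heading=0, pen down
RT 60: heading 0 -> 300
BK 17: (0,0) -> (-8.5,14.722) [heading=300, draw]
FD 6: (-8.5,14.722) -> (-5.5,9.526) [heading=300, draw]
LT 90: heading 300 -> 30
BK 20: (-5.5,9.526) -> (-22.821,-0.474) [heading=30, draw]
FD 5: (-22.821,-0.474) -> (-18.49,2.026) [heading=30, draw]
PD: pen down
LT 30: heading 30 -> 60
BK 4: (-18.49,2.026) -> (-20.49,-1.438) [heading=60, draw]
FD 14: (-20.49,-1.438) -> (-13.49,10.687) [heading=60, draw]
LT 120: heading 60 -> 180
RT 120: heading 180 -> 60
FD 13: (-13.49,10.687) -> (-6.99,21.945) [heading=60, draw]
Final: pos=(-6.99,21.945), heading=60, 7 segment(s) drawn

Answer: -6.99 21.945 60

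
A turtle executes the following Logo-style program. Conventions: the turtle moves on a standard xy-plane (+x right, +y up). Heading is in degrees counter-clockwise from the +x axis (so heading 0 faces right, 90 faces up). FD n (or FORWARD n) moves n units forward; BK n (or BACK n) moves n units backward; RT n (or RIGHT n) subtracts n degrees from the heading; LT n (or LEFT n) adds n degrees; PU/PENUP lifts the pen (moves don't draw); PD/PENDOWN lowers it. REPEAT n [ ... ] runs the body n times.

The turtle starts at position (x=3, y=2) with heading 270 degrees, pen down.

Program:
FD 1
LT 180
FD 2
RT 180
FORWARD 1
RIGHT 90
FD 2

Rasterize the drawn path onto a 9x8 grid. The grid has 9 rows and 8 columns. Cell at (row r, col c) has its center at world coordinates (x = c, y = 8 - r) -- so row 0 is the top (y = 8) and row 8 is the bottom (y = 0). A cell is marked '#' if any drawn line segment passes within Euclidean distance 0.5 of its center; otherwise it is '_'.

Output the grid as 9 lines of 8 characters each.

Segment 0: (3,2) -> (3,1)
Segment 1: (3,1) -> (3,3)
Segment 2: (3,3) -> (3,2)
Segment 3: (3,2) -> (1,2)

Answer: ________
________
________
________
________
___#____
_###____
___#____
________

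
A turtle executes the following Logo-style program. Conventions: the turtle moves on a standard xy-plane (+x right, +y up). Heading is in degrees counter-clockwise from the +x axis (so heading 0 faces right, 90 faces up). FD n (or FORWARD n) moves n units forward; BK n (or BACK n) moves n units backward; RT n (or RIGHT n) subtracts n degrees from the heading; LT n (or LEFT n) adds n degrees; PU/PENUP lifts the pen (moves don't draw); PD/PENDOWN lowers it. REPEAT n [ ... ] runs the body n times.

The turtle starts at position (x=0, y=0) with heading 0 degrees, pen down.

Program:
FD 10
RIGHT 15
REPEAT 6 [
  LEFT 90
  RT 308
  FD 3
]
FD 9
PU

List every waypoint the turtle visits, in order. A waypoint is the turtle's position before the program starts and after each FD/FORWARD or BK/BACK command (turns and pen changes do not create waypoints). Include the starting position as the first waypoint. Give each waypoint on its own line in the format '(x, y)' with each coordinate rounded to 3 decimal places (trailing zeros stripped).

Executing turtle program step by step:
Start: pos=(0,0), heading=0, pen down
FD 10: (0,0) -> (10,0) [heading=0, draw]
RT 15: heading 0 -> 345
REPEAT 6 [
  -- iteration 1/6 --
  LT 90: heading 345 -> 75
  RT 308: heading 75 -> 127
  FD 3: (10,0) -> (8.195,2.396) [heading=127, draw]
  -- iteration 2/6 --
  LT 90: heading 127 -> 217
  RT 308: heading 217 -> 269
  FD 3: (8.195,2.396) -> (8.142,-0.604) [heading=269, draw]
  -- iteration 3/6 --
  LT 90: heading 269 -> 359
  RT 308: heading 359 -> 51
  FD 3: (8.142,-0.604) -> (10.03,1.728) [heading=51, draw]
  -- iteration 4/6 --
  LT 90: heading 51 -> 141
  RT 308: heading 141 -> 193
  FD 3: (10.03,1.728) -> (7.107,1.053) [heading=193, draw]
  -- iteration 5/6 --
  LT 90: heading 193 -> 283
  RT 308: heading 283 -> 335
  FD 3: (7.107,1.053) -> (9.826,-0.215) [heading=335, draw]
  -- iteration 6/6 --
  LT 90: heading 335 -> 65
  RT 308: heading 65 -> 117
  FD 3: (9.826,-0.215) -> (8.464,2.458) [heading=117, draw]
]
FD 9: (8.464,2.458) -> (4.378,10.477) [heading=117, draw]
PU: pen up
Final: pos=(4.378,10.477), heading=117, 8 segment(s) drawn
Waypoints (9 total):
(0, 0)
(10, 0)
(8.195, 2.396)
(8.142, -0.604)
(10.03, 1.728)
(7.107, 1.053)
(9.826, -0.215)
(8.464, 2.458)
(4.378, 10.477)

Answer: (0, 0)
(10, 0)
(8.195, 2.396)
(8.142, -0.604)
(10.03, 1.728)
(7.107, 1.053)
(9.826, -0.215)
(8.464, 2.458)
(4.378, 10.477)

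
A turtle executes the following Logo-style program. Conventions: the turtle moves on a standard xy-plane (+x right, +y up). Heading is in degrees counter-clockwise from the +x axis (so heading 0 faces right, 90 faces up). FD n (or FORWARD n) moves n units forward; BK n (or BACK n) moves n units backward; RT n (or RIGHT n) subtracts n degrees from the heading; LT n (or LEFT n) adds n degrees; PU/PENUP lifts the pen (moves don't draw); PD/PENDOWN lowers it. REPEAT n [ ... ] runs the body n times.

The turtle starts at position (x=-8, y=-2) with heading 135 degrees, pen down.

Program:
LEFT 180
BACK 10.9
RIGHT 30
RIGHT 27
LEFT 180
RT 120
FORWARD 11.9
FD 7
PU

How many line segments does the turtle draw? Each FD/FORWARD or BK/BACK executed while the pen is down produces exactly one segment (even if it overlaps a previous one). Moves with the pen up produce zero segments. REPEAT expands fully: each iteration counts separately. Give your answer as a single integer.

Executing turtle program step by step:
Start: pos=(-8,-2), heading=135, pen down
LT 180: heading 135 -> 315
BK 10.9: (-8,-2) -> (-15.707,5.707) [heading=315, draw]
RT 30: heading 315 -> 285
RT 27: heading 285 -> 258
LT 180: heading 258 -> 78
RT 120: heading 78 -> 318
FD 11.9: (-15.707,5.707) -> (-6.864,-2.255) [heading=318, draw]
FD 7: (-6.864,-2.255) -> (-1.662,-6.939) [heading=318, draw]
PU: pen up
Final: pos=(-1.662,-6.939), heading=318, 3 segment(s) drawn
Segments drawn: 3

Answer: 3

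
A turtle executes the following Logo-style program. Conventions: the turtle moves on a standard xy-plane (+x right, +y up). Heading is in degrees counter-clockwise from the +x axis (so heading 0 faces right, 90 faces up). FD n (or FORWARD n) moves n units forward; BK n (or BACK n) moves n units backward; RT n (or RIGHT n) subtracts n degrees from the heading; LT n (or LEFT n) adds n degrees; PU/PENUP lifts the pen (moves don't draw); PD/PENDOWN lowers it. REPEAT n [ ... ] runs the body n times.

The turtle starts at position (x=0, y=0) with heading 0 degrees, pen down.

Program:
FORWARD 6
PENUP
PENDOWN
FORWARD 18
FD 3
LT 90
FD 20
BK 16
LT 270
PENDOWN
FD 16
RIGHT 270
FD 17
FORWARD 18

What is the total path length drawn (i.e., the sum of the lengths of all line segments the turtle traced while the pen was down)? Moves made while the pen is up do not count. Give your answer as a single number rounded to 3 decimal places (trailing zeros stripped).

Executing turtle program step by step:
Start: pos=(0,0), heading=0, pen down
FD 6: (0,0) -> (6,0) [heading=0, draw]
PU: pen up
PD: pen down
FD 18: (6,0) -> (24,0) [heading=0, draw]
FD 3: (24,0) -> (27,0) [heading=0, draw]
LT 90: heading 0 -> 90
FD 20: (27,0) -> (27,20) [heading=90, draw]
BK 16: (27,20) -> (27,4) [heading=90, draw]
LT 270: heading 90 -> 0
PD: pen down
FD 16: (27,4) -> (43,4) [heading=0, draw]
RT 270: heading 0 -> 90
FD 17: (43,4) -> (43,21) [heading=90, draw]
FD 18: (43,21) -> (43,39) [heading=90, draw]
Final: pos=(43,39), heading=90, 8 segment(s) drawn

Segment lengths:
  seg 1: (0,0) -> (6,0), length = 6
  seg 2: (6,0) -> (24,0), length = 18
  seg 3: (24,0) -> (27,0), length = 3
  seg 4: (27,0) -> (27,20), length = 20
  seg 5: (27,20) -> (27,4), length = 16
  seg 6: (27,4) -> (43,4), length = 16
  seg 7: (43,4) -> (43,21), length = 17
  seg 8: (43,21) -> (43,39), length = 18
Total = 114

Answer: 114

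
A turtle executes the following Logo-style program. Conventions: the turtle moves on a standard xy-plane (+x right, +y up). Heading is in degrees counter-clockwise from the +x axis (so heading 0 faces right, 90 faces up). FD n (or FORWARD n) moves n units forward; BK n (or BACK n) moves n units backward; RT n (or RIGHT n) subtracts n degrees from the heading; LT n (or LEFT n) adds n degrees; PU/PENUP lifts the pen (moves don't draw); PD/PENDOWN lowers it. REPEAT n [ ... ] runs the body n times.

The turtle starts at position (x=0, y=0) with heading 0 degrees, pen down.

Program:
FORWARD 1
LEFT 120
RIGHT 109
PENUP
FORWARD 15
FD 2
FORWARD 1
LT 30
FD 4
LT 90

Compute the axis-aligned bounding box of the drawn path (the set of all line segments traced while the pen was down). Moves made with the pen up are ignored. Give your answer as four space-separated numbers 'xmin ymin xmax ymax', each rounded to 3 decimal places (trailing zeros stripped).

Answer: 0 0 1 0

Derivation:
Executing turtle program step by step:
Start: pos=(0,0), heading=0, pen down
FD 1: (0,0) -> (1,0) [heading=0, draw]
LT 120: heading 0 -> 120
RT 109: heading 120 -> 11
PU: pen up
FD 15: (1,0) -> (15.724,2.862) [heading=11, move]
FD 2: (15.724,2.862) -> (17.688,3.244) [heading=11, move]
FD 1: (17.688,3.244) -> (18.669,3.435) [heading=11, move]
LT 30: heading 11 -> 41
FD 4: (18.669,3.435) -> (21.688,6.059) [heading=41, move]
LT 90: heading 41 -> 131
Final: pos=(21.688,6.059), heading=131, 1 segment(s) drawn

Segment endpoints: x in {0, 1}, y in {0}
xmin=0, ymin=0, xmax=1, ymax=0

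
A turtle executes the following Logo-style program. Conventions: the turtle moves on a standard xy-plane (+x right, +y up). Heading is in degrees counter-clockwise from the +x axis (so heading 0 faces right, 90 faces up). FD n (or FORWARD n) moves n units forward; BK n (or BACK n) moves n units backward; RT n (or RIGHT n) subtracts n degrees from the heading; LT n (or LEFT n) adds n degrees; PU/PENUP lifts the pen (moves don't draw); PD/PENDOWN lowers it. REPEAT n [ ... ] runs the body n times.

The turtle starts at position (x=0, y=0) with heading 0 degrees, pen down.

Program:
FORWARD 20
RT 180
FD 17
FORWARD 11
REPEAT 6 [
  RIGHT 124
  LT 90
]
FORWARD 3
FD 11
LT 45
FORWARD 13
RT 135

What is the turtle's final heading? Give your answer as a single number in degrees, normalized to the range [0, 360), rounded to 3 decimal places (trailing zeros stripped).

Answer: 246

Derivation:
Executing turtle program step by step:
Start: pos=(0,0), heading=0, pen down
FD 20: (0,0) -> (20,0) [heading=0, draw]
RT 180: heading 0 -> 180
FD 17: (20,0) -> (3,0) [heading=180, draw]
FD 11: (3,0) -> (-8,0) [heading=180, draw]
REPEAT 6 [
  -- iteration 1/6 --
  RT 124: heading 180 -> 56
  LT 90: heading 56 -> 146
  -- iteration 2/6 --
  RT 124: heading 146 -> 22
  LT 90: heading 22 -> 112
  -- iteration 3/6 --
  RT 124: heading 112 -> 348
  LT 90: heading 348 -> 78
  -- iteration 4/6 --
  RT 124: heading 78 -> 314
  LT 90: heading 314 -> 44
  -- iteration 5/6 --
  RT 124: heading 44 -> 280
  LT 90: heading 280 -> 10
  -- iteration 6/6 --
  RT 124: heading 10 -> 246
  LT 90: heading 246 -> 336
]
FD 3: (-8,0) -> (-5.259,-1.22) [heading=336, draw]
FD 11: (-5.259,-1.22) -> (4.79,-5.694) [heading=336, draw]
LT 45: heading 336 -> 21
FD 13: (4.79,-5.694) -> (16.926,-1.036) [heading=21, draw]
RT 135: heading 21 -> 246
Final: pos=(16.926,-1.036), heading=246, 6 segment(s) drawn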